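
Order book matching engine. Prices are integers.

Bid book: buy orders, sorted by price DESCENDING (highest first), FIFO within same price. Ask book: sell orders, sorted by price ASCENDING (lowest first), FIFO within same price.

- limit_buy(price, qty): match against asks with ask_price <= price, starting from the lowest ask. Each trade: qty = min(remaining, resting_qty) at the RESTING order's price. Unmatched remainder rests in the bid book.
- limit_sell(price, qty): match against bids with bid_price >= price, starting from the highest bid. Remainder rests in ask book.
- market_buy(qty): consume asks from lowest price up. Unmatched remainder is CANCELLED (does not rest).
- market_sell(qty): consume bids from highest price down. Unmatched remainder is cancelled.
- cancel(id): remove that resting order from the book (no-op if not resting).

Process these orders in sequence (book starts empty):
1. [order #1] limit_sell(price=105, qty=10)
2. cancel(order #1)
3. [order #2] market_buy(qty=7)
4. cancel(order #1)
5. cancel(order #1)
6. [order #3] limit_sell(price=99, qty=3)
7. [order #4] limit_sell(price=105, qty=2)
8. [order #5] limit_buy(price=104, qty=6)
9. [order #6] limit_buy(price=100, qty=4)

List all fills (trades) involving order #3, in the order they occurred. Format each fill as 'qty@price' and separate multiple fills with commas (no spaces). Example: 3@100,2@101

After op 1 [order #1] limit_sell(price=105, qty=10): fills=none; bids=[-] asks=[#1:10@105]
After op 2 cancel(order #1): fills=none; bids=[-] asks=[-]
After op 3 [order #2] market_buy(qty=7): fills=none; bids=[-] asks=[-]
After op 4 cancel(order #1): fills=none; bids=[-] asks=[-]
After op 5 cancel(order #1): fills=none; bids=[-] asks=[-]
After op 6 [order #3] limit_sell(price=99, qty=3): fills=none; bids=[-] asks=[#3:3@99]
After op 7 [order #4] limit_sell(price=105, qty=2): fills=none; bids=[-] asks=[#3:3@99 #4:2@105]
After op 8 [order #5] limit_buy(price=104, qty=6): fills=#5x#3:3@99; bids=[#5:3@104] asks=[#4:2@105]
After op 9 [order #6] limit_buy(price=100, qty=4): fills=none; bids=[#5:3@104 #6:4@100] asks=[#4:2@105]

Answer: 3@99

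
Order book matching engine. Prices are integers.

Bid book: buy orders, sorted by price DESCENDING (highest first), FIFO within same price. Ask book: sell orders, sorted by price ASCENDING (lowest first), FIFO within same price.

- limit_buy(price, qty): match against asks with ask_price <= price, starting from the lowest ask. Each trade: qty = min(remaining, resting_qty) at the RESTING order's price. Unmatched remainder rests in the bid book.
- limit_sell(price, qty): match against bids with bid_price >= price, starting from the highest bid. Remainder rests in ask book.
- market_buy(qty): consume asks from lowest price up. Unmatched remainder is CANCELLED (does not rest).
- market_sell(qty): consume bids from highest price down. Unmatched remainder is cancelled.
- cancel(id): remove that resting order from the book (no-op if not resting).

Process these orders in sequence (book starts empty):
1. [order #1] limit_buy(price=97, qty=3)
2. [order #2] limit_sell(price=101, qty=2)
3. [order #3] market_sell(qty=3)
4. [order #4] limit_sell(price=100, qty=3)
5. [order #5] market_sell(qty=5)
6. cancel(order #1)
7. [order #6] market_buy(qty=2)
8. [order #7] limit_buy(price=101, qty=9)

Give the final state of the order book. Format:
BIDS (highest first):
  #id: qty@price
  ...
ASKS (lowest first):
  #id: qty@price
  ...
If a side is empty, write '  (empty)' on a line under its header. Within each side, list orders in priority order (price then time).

Answer: BIDS (highest first):
  #7: 6@101
ASKS (lowest first):
  (empty)

Derivation:
After op 1 [order #1] limit_buy(price=97, qty=3): fills=none; bids=[#1:3@97] asks=[-]
After op 2 [order #2] limit_sell(price=101, qty=2): fills=none; bids=[#1:3@97] asks=[#2:2@101]
After op 3 [order #3] market_sell(qty=3): fills=#1x#3:3@97; bids=[-] asks=[#2:2@101]
After op 4 [order #4] limit_sell(price=100, qty=3): fills=none; bids=[-] asks=[#4:3@100 #2:2@101]
After op 5 [order #5] market_sell(qty=5): fills=none; bids=[-] asks=[#4:3@100 #2:2@101]
After op 6 cancel(order #1): fills=none; bids=[-] asks=[#4:3@100 #2:2@101]
After op 7 [order #6] market_buy(qty=2): fills=#6x#4:2@100; bids=[-] asks=[#4:1@100 #2:2@101]
After op 8 [order #7] limit_buy(price=101, qty=9): fills=#7x#4:1@100 #7x#2:2@101; bids=[#7:6@101] asks=[-]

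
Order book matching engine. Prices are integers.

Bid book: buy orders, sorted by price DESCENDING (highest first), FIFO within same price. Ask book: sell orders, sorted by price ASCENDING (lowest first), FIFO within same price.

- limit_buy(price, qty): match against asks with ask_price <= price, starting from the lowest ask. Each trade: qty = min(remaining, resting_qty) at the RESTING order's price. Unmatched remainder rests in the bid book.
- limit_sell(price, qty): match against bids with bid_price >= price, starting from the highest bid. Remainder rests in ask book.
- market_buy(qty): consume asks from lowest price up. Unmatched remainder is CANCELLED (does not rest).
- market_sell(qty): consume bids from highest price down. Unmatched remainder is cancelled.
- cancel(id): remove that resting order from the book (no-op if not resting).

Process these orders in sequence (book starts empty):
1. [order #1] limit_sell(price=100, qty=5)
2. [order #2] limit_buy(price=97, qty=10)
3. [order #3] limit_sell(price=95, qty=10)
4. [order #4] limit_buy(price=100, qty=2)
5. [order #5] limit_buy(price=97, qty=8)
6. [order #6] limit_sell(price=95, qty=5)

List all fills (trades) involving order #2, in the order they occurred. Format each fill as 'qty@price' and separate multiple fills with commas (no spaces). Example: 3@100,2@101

Answer: 10@97

Derivation:
After op 1 [order #1] limit_sell(price=100, qty=5): fills=none; bids=[-] asks=[#1:5@100]
After op 2 [order #2] limit_buy(price=97, qty=10): fills=none; bids=[#2:10@97] asks=[#1:5@100]
After op 3 [order #3] limit_sell(price=95, qty=10): fills=#2x#3:10@97; bids=[-] asks=[#1:5@100]
After op 4 [order #4] limit_buy(price=100, qty=2): fills=#4x#1:2@100; bids=[-] asks=[#1:3@100]
After op 5 [order #5] limit_buy(price=97, qty=8): fills=none; bids=[#5:8@97] asks=[#1:3@100]
After op 6 [order #6] limit_sell(price=95, qty=5): fills=#5x#6:5@97; bids=[#5:3@97] asks=[#1:3@100]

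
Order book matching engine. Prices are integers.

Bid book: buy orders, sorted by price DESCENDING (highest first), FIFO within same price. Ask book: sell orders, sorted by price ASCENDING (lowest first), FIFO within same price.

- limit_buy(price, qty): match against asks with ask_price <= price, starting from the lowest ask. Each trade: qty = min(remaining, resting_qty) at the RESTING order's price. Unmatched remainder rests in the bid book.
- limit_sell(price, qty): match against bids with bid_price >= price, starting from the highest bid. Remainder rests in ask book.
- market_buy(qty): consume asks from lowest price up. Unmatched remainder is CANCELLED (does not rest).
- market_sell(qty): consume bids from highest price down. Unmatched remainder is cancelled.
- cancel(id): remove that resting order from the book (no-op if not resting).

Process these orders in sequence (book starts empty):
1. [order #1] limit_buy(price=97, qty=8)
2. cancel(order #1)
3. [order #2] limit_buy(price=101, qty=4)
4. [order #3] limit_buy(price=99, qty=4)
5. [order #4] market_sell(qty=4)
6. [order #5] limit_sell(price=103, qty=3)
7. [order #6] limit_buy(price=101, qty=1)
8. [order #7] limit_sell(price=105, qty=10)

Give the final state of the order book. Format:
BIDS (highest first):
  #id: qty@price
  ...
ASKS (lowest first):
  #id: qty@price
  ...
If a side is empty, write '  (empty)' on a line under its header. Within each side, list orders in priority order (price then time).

Answer: BIDS (highest first):
  #6: 1@101
  #3: 4@99
ASKS (lowest first):
  #5: 3@103
  #7: 10@105

Derivation:
After op 1 [order #1] limit_buy(price=97, qty=8): fills=none; bids=[#1:8@97] asks=[-]
After op 2 cancel(order #1): fills=none; bids=[-] asks=[-]
After op 3 [order #2] limit_buy(price=101, qty=4): fills=none; bids=[#2:4@101] asks=[-]
After op 4 [order #3] limit_buy(price=99, qty=4): fills=none; bids=[#2:4@101 #3:4@99] asks=[-]
After op 5 [order #4] market_sell(qty=4): fills=#2x#4:4@101; bids=[#3:4@99] asks=[-]
After op 6 [order #5] limit_sell(price=103, qty=3): fills=none; bids=[#3:4@99] asks=[#5:3@103]
After op 7 [order #6] limit_buy(price=101, qty=1): fills=none; bids=[#6:1@101 #3:4@99] asks=[#5:3@103]
After op 8 [order #7] limit_sell(price=105, qty=10): fills=none; bids=[#6:1@101 #3:4@99] asks=[#5:3@103 #7:10@105]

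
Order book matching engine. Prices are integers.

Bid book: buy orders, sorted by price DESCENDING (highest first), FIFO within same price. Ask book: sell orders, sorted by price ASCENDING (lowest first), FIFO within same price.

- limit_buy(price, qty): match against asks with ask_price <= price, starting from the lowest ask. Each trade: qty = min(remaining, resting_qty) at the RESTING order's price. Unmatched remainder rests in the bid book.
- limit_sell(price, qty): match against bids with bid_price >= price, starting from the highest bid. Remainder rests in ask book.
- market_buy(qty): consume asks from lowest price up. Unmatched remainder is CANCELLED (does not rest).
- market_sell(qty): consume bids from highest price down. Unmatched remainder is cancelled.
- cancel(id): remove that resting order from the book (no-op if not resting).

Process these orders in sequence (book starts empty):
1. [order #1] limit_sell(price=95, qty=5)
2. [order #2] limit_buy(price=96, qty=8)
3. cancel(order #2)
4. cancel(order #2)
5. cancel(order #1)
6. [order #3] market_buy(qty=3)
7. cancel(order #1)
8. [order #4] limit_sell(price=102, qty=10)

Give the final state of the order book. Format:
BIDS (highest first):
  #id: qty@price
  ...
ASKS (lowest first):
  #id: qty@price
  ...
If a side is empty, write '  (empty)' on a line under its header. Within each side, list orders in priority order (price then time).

After op 1 [order #1] limit_sell(price=95, qty=5): fills=none; bids=[-] asks=[#1:5@95]
After op 2 [order #2] limit_buy(price=96, qty=8): fills=#2x#1:5@95; bids=[#2:3@96] asks=[-]
After op 3 cancel(order #2): fills=none; bids=[-] asks=[-]
After op 4 cancel(order #2): fills=none; bids=[-] asks=[-]
After op 5 cancel(order #1): fills=none; bids=[-] asks=[-]
After op 6 [order #3] market_buy(qty=3): fills=none; bids=[-] asks=[-]
After op 7 cancel(order #1): fills=none; bids=[-] asks=[-]
After op 8 [order #4] limit_sell(price=102, qty=10): fills=none; bids=[-] asks=[#4:10@102]

Answer: BIDS (highest first):
  (empty)
ASKS (lowest first):
  #4: 10@102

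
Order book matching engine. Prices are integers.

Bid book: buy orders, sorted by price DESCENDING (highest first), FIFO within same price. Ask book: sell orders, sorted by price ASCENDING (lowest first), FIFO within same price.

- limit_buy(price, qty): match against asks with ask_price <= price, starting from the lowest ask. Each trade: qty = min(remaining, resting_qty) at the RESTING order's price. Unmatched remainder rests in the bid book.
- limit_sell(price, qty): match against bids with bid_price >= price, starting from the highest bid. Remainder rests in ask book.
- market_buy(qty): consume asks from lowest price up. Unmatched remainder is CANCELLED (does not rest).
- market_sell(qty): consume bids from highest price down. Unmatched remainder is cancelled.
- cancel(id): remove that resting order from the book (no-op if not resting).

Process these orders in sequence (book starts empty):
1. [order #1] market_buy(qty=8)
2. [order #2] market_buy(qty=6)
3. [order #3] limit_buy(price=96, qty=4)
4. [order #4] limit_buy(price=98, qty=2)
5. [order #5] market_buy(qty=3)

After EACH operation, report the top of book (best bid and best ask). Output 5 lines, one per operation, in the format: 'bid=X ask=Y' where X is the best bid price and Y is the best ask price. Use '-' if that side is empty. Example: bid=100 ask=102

After op 1 [order #1] market_buy(qty=8): fills=none; bids=[-] asks=[-]
After op 2 [order #2] market_buy(qty=6): fills=none; bids=[-] asks=[-]
After op 3 [order #3] limit_buy(price=96, qty=4): fills=none; bids=[#3:4@96] asks=[-]
After op 4 [order #4] limit_buy(price=98, qty=2): fills=none; bids=[#4:2@98 #3:4@96] asks=[-]
After op 5 [order #5] market_buy(qty=3): fills=none; bids=[#4:2@98 #3:4@96] asks=[-]

Answer: bid=- ask=-
bid=- ask=-
bid=96 ask=-
bid=98 ask=-
bid=98 ask=-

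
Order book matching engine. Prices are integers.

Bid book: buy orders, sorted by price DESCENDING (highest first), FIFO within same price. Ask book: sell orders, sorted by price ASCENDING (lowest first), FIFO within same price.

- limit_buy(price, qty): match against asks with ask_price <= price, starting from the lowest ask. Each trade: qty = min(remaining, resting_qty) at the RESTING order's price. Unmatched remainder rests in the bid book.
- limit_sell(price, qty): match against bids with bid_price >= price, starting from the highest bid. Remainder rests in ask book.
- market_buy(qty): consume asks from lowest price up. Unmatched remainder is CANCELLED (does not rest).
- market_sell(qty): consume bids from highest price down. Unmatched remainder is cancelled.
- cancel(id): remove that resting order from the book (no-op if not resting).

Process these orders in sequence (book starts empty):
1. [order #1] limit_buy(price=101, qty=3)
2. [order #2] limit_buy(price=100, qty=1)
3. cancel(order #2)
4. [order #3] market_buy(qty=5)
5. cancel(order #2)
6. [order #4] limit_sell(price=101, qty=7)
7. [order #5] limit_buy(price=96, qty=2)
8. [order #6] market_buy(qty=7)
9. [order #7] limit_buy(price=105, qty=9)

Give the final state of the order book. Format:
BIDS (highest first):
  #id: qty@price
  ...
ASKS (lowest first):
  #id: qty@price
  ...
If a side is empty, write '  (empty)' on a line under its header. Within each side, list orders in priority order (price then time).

Answer: BIDS (highest first):
  #7: 9@105
  #5: 2@96
ASKS (lowest first):
  (empty)

Derivation:
After op 1 [order #1] limit_buy(price=101, qty=3): fills=none; bids=[#1:3@101] asks=[-]
After op 2 [order #2] limit_buy(price=100, qty=1): fills=none; bids=[#1:3@101 #2:1@100] asks=[-]
After op 3 cancel(order #2): fills=none; bids=[#1:3@101] asks=[-]
After op 4 [order #3] market_buy(qty=5): fills=none; bids=[#1:3@101] asks=[-]
After op 5 cancel(order #2): fills=none; bids=[#1:3@101] asks=[-]
After op 6 [order #4] limit_sell(price=101, qty=7): fills=#1x#4:3@101; bids=[-] asks=[#4:4@101]
After op 7 [order #5] limit_buy(price=96, qty=2): fills=none; bids=[#5:2@96] asks=[#4:4@101]
After op 8 [order #6] market_buy(qty=7): fills=#6x#4:4@101; bids=[#5:2@96] asks=[-]
After op 9 [order #7] limit_buy(price=105, qty=9): fills=none; bids=[#7:9@105 #5:2@96] asks=[-]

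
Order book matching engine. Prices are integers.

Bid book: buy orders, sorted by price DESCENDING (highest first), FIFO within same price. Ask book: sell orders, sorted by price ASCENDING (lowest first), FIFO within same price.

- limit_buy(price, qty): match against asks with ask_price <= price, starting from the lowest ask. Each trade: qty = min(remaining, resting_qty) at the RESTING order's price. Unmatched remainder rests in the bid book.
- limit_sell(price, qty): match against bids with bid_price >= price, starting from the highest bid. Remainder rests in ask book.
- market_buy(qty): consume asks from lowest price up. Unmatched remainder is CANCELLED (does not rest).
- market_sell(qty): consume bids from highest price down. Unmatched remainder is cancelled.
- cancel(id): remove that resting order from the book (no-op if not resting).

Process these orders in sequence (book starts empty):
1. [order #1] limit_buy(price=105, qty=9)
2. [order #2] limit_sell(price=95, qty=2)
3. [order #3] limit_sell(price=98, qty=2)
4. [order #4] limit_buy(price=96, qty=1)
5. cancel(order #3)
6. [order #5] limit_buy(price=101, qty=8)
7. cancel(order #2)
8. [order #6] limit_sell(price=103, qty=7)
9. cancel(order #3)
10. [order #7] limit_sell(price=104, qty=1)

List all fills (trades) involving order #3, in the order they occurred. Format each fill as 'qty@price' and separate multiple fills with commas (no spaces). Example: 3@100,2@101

After op 1 [order #1] limit_buy(price=105, qty=9): fills=none; bids=[#1:9@105] asks=[-]
After op 2 [order #2] limit_sell(price=95, qty=2): fills=#1x#2:2@105; bids=[#1:7@105] asks=[-]
After op 3 [order #3] limit_sell(price=98, qty=2): fills=#1x#3:2@105; bids=[#1:5@105] asks=[-]
After op 4 [order #4] limit_buy(price=96, qty=1): fills=none; bids=[#1:5@105 #4:1@96] asks=[-]
After op 5 cancel(order #3): fills=none; bids=[#1:5@105 #4:1@96] asks=[-]
After op 6 [order #5] limit_buy(price=101, qty=8): fills=none; bids=[#1:5@105 #5:8@101 #4:1@96] asks=[-]
After op 7 cancel(order #2): fills=none; bids=[#1:5@105 #5:8@101 #4:1@96] asks=[-]
After op 8 [order #6] limit_sell(price=103, qty=7): fills=#1x#6:5@105; bids=[#5:8@101 #4:1@96] asks=[#6:2@103]
After op 9 cancel(order #3): fills=none; bids=[#5:8@101 #4:1@96] asks=[#6:2@103]
After op 10 [order #7] limit_sell(price=104, qty=1): fills=none; bids=[#5:8@101 #4:1@96] asks=[#6:2@103 #7:1@104]

Answer: 2@105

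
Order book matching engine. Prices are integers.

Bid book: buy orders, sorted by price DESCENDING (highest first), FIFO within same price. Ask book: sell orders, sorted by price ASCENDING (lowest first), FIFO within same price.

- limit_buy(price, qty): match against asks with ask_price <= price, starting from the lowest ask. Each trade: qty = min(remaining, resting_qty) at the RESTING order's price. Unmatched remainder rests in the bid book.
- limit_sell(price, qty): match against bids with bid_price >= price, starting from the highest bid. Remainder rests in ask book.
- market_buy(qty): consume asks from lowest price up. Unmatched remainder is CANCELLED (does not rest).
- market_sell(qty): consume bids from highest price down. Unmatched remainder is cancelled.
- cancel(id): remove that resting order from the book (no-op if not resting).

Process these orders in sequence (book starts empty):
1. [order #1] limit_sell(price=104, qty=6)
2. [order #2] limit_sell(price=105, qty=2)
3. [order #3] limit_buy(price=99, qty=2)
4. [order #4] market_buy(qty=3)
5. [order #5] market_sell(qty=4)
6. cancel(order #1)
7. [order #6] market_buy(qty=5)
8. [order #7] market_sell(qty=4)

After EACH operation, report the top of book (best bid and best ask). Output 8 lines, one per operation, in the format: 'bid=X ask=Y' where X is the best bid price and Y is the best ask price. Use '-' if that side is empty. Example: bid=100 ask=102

Answer: bid=- ask=104
bid=- ask=104
bid=99 ask=104
bid=99 ask=104
bid=- ask=104
bid=- ask=105
bid=- ask=-
bid=- ask=-

Derivation:
After op 1 [order #1] limit_sell(price=104, qty=6): fills=none; bids=[-] asks=[#1:6@104]
After op 2 [order #2] limit_sell(price=105, qty=2): fills=none; bids=[-] asks=[#1:6@104 #2:2@105]
After op 3 [order #3] limit_buy(price=99, qty=2): fills=none; bids=[#3:2@99] asks=[#1:6@104 #2:2@105]
After op 4 [order #4] market_buy(qty=3): fills=#4x#1:3@104; bids=[#3:2@99] asks=[#1:3@104 #2:2@105]
After op 5 [order #5] market_sell(qty=4): fills=#3x#5:2@99; bids=[-] asks=[#1:3@104 #2:2@105]
After op 6 cancel(order #1): fills=none; bids=[-] asks=[#2:2@105]
After op 7 [order #6] market_buy(qty=5): fills=#6x#2:2@105; bids=[-] asks=[-]
After op 8 [order #7] market_sell(qty=4): fills=none; bids=[-] asks=[-]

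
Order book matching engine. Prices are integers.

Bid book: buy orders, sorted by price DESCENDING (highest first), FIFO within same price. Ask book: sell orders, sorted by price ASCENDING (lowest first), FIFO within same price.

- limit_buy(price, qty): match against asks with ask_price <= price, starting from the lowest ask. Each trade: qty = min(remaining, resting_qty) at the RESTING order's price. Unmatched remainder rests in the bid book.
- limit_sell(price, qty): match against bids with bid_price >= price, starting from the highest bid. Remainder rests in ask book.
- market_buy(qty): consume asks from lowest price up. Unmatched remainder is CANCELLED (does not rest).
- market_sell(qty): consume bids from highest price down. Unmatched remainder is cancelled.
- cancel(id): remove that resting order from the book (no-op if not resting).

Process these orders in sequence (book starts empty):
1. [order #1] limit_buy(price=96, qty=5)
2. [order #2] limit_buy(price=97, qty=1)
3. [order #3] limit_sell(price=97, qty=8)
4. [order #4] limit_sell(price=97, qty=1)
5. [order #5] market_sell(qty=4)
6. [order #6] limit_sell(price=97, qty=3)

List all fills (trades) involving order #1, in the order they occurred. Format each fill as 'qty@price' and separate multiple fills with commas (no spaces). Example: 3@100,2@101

After op 1 [order #1] limit_buy(price=96, qty=5): fills=none; bids=[#1:5@96] asks=[-]
After op 2 [order #2] limit_buy(price=97, qty=1): fills=none; bids=[#2:1@97 #1:5@96] asks=[-]
After op 3 [order #3] limit_sell(price=97, qty=8): fills=#2x#3:1@97; bids=[#1:5@96] asks=[#3:7@97]
After op 4 [order #4] limit_sell(price=97, qty=1): fills=none; bids=[#1:5@96] asks=[#3:7@97 #4:1@97]
After op 5 [order #5] market_sell(qty=4): fills=#1x#5:4@96; bids=[#1:1@96] asks=[#3:7@97 #4:1@97]
After op 6 [order #6] limit_sell(price=97, qty=3): fills=none; bids=[#1:1@96] asks=[#3:7@97 #4:1@97 #6:3@97]

Answer: 4@96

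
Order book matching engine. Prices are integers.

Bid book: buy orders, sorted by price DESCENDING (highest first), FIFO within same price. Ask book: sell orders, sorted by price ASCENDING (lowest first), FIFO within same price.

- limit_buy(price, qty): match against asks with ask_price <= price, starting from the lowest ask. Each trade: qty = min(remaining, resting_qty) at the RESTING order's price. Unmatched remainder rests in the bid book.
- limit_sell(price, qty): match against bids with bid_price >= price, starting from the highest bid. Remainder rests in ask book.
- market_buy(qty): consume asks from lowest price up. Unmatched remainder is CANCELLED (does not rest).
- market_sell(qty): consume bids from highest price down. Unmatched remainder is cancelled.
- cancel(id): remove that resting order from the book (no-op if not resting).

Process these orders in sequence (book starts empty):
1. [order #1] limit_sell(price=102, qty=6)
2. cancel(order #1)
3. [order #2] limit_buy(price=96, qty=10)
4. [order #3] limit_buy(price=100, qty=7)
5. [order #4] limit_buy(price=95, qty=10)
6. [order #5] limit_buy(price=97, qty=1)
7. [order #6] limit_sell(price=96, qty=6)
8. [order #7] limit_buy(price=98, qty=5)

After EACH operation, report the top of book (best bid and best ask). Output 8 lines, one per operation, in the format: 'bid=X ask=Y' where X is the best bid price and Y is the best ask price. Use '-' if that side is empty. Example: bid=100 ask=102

After op 1 [order #1] limit_sell(price=102, qty=6): fills=none; bids=[-] asks=[#1:6@102]
After op 2 cancel(order #1): fills=none; bids=[-] asks=[-]
After op 3 [order #2] limit_buy(price=96, qty=10): fills=none; bids=[#2:10@96] asks=[-]
After op 4 [order #3] limit_buy(price=100, qty=7): fills=none; bids=[#3:7@100 #2:10@96] asks=[-]
After op 5 [order #4] limit_buy(price=95, qty=10): fills=none; bids=[#3:7@100 #2:10@96 #4:10@95] asks=[-]
After op 6 [order #5] limit_buy(price=97, qty=1): fills=none; bids=[#3:7@100 #5:1@97 #2:10@96 #4:10@95] asks=[-]
After op 7 [order #6] limit_sell(price=96, qty=6): fills=#3x#6:6@100; bids=[#3:1@100 #5:1@97 #2:10@96 #4:10@95] asks=[-]
After op 8 [order #7] limit_buy(price=98, qty=5): fills=none; bids=[#3:1@100 #7:5@98 #5:1@97 #2:10@96 #4:10@95] asks=[-]

Answer: bid=- ask=102
bid=- ask=-
bid=96 ask=-
bid=100 ask=-
bid=100 ask=-
bid=100 ask=-
bid=100 ask=-
bid=100 ask=-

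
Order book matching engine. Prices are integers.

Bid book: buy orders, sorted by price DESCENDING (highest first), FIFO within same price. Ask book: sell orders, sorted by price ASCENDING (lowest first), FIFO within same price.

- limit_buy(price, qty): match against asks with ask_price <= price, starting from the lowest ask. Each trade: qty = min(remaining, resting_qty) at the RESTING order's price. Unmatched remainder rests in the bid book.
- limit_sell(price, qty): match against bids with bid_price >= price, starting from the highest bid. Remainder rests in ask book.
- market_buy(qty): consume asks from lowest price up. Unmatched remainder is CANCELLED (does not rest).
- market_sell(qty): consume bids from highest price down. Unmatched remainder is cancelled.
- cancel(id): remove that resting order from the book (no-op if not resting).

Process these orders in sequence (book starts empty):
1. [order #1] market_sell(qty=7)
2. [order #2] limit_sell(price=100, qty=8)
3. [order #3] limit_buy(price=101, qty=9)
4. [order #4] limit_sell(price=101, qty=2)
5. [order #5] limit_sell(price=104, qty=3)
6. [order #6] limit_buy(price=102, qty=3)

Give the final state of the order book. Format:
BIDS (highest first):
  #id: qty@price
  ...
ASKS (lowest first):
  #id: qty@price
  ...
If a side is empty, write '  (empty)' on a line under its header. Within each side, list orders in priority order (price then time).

After op 1 [order #1] market_sell(qty=7): fills=none; bids=[-] asks=[-]
After op 2 [order #2] limit_sell(price=100, qty=8): fills=none; bids=[-] asks=[#2:8@100]
After op 3 [order #3] limit_buy(price=101, qty=9): fills=#3x#2:8@100; bids=[#3:1@101] asks=[-]
After op 4 [order #4] limit_sell(price=101, qty=2): fills=#3x#4:1@101; bids=[-] asks=[#4:1@101]
After op 5 [order #5] limit_sell(price=104, qty=3): fills=none; bids=[-] asks=[#4:1@101 #5:3@104]
After op 6 [order #6] limit_buy(price=102, qty=3): fills=#6x#4:1@101; bids=[#6:2@102] asks=[#5:3@104]

Answer: BIDS (highest first):
  #6: 2@102
ASKS (lowest first):
  #5: 3@104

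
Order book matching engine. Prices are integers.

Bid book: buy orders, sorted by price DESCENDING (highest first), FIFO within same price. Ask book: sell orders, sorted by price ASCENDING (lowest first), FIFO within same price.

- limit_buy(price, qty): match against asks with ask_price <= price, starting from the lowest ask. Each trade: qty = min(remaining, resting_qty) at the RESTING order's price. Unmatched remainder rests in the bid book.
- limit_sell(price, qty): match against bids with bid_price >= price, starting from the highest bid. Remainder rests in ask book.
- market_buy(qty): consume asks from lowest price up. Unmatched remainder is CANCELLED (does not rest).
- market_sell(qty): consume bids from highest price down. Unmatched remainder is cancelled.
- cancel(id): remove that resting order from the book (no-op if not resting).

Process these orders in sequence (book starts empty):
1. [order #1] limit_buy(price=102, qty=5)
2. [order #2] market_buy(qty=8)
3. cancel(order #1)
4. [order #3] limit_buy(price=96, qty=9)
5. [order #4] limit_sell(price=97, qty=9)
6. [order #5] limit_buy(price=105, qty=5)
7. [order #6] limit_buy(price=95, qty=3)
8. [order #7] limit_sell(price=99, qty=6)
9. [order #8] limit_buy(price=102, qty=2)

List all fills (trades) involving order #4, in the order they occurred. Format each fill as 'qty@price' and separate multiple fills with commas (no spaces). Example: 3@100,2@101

Answer: 5@97,2@97

Derivation:
After op 1 [order #1] limit_buy(price=102, qty=5): fills=none; bids=[#1:5@102] asks=[-]
After op 2 [order #2] market_buy(qty=8): fills=none; bids=[#1:5@102] asks=[-]
After op 3 cancel(order #1): fills=none; bids=[-] asks=[-]
After op 4 [order #3] limit_buy(price=96, qty=9): fills=none; bids=[#3:9@96] asks=[-]
After op 5 [order #4] limit_sell(price=97, qty=9): fills=none; bids=[#3:9@96] asks=[#4:9@97]
After op 6 [order #5] limit_buy(price=105, qty=5): fills=#5x#4:5@97; bids=[#3:9@96] asks=[#4:4@97]
After op 7 [order #6] limit_buy(price=95, qty=3): fills=none; bids=[#3:9@96 #6:3@95] asks=[#4:4@97]
After op 8 [order #7] limit_sell(price=99, qty=6): fills=none; bids=[#3:9@96 #6:3@95] asks=[#4:4@97 #7:6@99]
After op 9 [order #8] limit_buy(price=102, qty=2): fills=#8x#4:2@97; bids=[#3:9@96 #6:3@95] asks=[#4:2@97 #7:6@99]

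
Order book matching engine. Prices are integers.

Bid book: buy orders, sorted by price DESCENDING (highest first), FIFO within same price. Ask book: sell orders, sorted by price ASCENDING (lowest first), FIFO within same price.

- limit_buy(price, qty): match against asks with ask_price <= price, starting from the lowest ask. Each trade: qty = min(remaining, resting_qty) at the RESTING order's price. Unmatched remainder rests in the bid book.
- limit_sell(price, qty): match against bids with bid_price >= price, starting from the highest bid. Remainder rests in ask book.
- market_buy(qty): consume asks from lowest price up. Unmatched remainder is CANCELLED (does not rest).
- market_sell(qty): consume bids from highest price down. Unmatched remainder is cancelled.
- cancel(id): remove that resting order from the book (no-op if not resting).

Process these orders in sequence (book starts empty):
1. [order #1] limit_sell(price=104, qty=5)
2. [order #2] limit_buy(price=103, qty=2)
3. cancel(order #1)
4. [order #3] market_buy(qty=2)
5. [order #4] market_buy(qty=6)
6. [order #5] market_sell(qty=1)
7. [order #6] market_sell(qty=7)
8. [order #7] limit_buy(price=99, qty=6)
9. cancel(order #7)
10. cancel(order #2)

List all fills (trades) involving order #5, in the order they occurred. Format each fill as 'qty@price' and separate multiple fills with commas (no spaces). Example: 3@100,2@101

After op 1 [order #1] limit_sell(price=104, qty=5): fills=none; bids=[-] asks=[#1:5@104]
After op 2 [order #2] limit_buy(price=103, qty=2): fills=none; bids=[#2:2@103] asks=[#1:5@104]
After op 3 cancel(order #1): fills=none; bids=[#2:2@103] asks=[-]
After op 4 [order #3] market_buy(qty=2): fills=none; bids=[#2:2@103] asks=[-]
After op 5 [order #4] market_buy(qty=6): fills=none; bids=[#2:2@103] asks=[-]
After op 6 [order #5] market_sell(qty=1): fills=#2x#5:1@103; bids=[#2:1@103] asks=[-]
After op 7 [order #6] market_sell(qty=7): fills=#2x#6:1@103; bids=[-] asks=[-]
After op 8 [order #7] limit_buy(price=99, qty=6): fills=none; bids=[#7:6@99] asks=[-]
After op 9 cancel(order #7): fills=none; bids=[-] asks=[-]
After op 10 cancel(order #2): fills=none; bids=[-] asks=[-]

Answer: 1@103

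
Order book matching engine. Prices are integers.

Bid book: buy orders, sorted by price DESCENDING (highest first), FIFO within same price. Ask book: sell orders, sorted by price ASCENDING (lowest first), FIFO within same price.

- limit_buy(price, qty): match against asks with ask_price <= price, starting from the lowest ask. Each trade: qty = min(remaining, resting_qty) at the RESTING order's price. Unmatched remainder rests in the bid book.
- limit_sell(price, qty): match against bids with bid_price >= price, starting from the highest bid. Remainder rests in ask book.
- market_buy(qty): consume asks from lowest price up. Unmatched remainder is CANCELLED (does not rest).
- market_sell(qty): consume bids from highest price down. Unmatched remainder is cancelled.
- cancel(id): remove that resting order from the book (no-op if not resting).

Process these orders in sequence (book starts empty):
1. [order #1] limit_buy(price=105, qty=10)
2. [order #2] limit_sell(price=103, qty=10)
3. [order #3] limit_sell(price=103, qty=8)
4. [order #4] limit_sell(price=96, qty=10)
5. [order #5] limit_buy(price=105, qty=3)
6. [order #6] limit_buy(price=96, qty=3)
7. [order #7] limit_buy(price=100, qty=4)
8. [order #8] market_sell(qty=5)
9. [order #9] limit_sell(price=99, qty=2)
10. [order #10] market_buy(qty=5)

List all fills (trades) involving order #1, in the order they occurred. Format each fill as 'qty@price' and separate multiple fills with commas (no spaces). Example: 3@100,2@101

After op 1 [order #1] limit_buy(price=105, qty=10): fills=none; bids=[#1:10@105] asks=[-]
After op 2 [order #2] limit_sell(price=103, qty=10): fills=#1x#2:10@105; bids=[-] asks=[-]
After op 3 [order #3] limit_sell(price=103, qty=8): fills=none; bids=[-] asks=[#3:8@103]
After op 4 [order #4] limit_sell(price=96, qty=10): fills=none; bids=[-] asks=[#4:10@96 #3:8@103]
After op 5 [order #5] limit_buy(price=105, qty=3): fills=#5x#4:3@96; bids=[-] asks=[#4:7@96 #3:8@103]
After op 6 [order #6] limit_buy(price=96, qty=3): fills=#6x#4:3@96; bids=[-] asks=[#4:4@96 #3:8@103]
After op 7 [order #7] limit_buy(price=100, qty=4): fills=#7x#4:4@96; bids=[-] asks=[#3:8@103]
After op 8 [order #8] market_sell(qty=5): fills=none; bids=[-] asks=[#3:8@103]
After op 9 [order #9] limit_sell(price=99, qty=2): fills=none; bids=[-] asks=[#9:2@99 #3:8@103]
After op 10 [order #10] market_buy(qty=5): fills=#10x#9:2@99 #10x#3:3@103; bids=[-] asks=[#3:5@103]

Answer: 10@105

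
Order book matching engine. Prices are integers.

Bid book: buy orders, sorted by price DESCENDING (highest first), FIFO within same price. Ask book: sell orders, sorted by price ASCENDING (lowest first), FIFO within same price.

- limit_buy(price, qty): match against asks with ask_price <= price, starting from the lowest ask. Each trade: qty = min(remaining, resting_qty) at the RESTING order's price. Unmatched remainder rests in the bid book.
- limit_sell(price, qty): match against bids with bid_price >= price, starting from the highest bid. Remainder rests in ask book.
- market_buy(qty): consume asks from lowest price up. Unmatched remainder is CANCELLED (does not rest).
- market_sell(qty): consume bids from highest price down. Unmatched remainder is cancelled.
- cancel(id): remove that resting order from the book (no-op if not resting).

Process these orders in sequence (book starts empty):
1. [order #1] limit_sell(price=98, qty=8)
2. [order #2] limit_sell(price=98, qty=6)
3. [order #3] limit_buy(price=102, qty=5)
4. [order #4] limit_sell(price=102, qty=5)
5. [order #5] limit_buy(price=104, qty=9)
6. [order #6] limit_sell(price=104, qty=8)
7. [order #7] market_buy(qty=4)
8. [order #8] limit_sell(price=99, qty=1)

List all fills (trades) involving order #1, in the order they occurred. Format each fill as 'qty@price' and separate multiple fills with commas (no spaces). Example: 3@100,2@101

After op 1 [order #1] limit_sell(price=98, qty=8): fills=none; bids=[-] asks=[#1:8@98]
After op 2 [order #2] limit_sell(price=98, qty=6): fills=none; bids=[-] asks=[#1:8@98 #2:6@98]
After op 3 [order #3] limit_buy(price=102, qty=5): fills=#3x#1:5@98; bids=[-] asks=[#1:3@98 #2:6@98]
After op 4 [order #4] limit_sell(price=102, qty=5): fills=none; bids=[-] asks=[#1:3@98 #2:6@98 #4:5@102]
After op 5 [order #5] limit_buy(price=104, qty=9): fills=#5x#1:3@98 #5x#2:6@98; bids=[-] asks=[#4:5@102]
After op 6 [order #6] limit_sell(price=104, qty=8): fills=none; bids=[-] asks=[#4:5@102 #6:8@104]
After op 7 [order #7] market_buy(qty=4): fills=#7x#4:4@102; bids=[-] asks=[#4:1@102 #6:8@104]
After op 8 [order #8] limit_sell(price=99, qty=1): fills=none; bids=[-] asks=[#8:1@99 #4:1@102 #6:8@104]

Answer: 5@98,3@98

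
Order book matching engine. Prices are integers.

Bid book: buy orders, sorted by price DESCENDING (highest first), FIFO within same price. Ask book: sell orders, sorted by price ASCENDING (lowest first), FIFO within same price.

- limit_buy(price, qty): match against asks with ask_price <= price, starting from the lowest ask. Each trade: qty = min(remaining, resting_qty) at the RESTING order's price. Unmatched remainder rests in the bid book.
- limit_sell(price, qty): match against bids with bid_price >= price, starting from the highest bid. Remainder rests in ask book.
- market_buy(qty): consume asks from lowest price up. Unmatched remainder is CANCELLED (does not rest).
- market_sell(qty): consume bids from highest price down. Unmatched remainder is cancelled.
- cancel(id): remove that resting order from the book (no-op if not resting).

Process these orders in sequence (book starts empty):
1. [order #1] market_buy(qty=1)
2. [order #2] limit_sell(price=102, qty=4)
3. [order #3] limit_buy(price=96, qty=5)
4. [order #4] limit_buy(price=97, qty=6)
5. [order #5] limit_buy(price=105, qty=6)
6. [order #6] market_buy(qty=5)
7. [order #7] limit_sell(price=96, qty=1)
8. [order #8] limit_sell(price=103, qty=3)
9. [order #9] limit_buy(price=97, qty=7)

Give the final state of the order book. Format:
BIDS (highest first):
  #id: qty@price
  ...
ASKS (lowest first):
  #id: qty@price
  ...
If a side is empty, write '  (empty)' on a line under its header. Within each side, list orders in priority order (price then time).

Answer: BIDS (highest first):
  #4: 6@97
  #9: 7@97
  #3: 5@96
ASKS (lowest first):
  #8: 2@103

Derivation:
After op 1 [order #1] market_buy(qty=1): fills=none; bids=[-] asks=[-]
After op 2 [order #2] limit_sell(price=102, qty=4): fills=none; bids=[-] asks=[#2:4@102]
After op 3 [order #3] limit_buy(price=96, qty=5): fills=none; bids=[#3:5@96] asks=[#2:4@102]
After op 4 [order #4] limit_buy(price=97, qty=6): fills=none; bids=[#4:6@97 #3:5@96] asks=[#2:4@102]
After op 5 [order #5] limit_buy(price=105, qty=6): fills=#5x#2:4@102; bids=[#5:2@105 #4:6@97 #3:5@96] asks=[-]
After op 6 [order #6] market_buy(qty=5): fills=none; bids=[#5:2@105 #4:6@97 #3:5@96] asks=[-]
After op 7 [order #7] limit_sell(price=96, qty=1): fills=#5x#7:1@105; bids=[#5:1@105 #4:6@97 #3:5@96] asks=[-]
After op 8 [order #8] limit_sell(price=103, qty=3): fills=#5x#8:1@105; bids=[#4:6@97 #3:5@96] asks=[#8:2@103]
After op 9 [order #9] limit_buy(price=97, qty=7): fills=none; bids=[#4:6@97 #9:7@97 #3:5@96] asks=[#8:2@103]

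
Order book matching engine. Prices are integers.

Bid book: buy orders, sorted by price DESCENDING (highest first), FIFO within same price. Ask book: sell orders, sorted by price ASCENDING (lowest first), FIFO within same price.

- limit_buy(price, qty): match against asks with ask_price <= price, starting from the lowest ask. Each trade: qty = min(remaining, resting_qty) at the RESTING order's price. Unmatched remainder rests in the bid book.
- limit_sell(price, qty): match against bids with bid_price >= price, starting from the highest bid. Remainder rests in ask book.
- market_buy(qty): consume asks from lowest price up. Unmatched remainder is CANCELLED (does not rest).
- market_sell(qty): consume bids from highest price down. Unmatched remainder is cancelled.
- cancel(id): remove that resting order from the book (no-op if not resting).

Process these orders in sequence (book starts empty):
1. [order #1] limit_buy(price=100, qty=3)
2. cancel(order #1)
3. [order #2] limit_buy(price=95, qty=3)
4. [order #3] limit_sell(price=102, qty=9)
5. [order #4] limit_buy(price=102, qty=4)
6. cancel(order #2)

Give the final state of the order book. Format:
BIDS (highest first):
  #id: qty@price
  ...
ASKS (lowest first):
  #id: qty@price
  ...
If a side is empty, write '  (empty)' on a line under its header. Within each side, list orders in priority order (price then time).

After op 1 [order #1] limit_buy(price=100, qty=3): fills=none; bids=[#1:3@100] asks=[-]
After op 2 cancel(order #1): fills=none; bids=[-] asks=[-]
After op 3 [order #2] limit_buy(price=95, qty=3): fills=none; bids=[#2:3@95] asks=[-]
After op 4 [order #3] limit_sell(price=102, qty=9): fills=none; bids=[#2:3@95] asks=[#3:9@102]
After op 5 [order #4] limit_buy(price=102, qty=4): fills=#4x#3:4@102; bids=[#2:3@95] asks=[#3:5@102]
After op 6 cancel(order #2): fills=none; bids=[-] asks=[#3:5@102]

Answer: BIDS (highest first):
  (empty)
ASKS (lowest first):
  #3: 5@102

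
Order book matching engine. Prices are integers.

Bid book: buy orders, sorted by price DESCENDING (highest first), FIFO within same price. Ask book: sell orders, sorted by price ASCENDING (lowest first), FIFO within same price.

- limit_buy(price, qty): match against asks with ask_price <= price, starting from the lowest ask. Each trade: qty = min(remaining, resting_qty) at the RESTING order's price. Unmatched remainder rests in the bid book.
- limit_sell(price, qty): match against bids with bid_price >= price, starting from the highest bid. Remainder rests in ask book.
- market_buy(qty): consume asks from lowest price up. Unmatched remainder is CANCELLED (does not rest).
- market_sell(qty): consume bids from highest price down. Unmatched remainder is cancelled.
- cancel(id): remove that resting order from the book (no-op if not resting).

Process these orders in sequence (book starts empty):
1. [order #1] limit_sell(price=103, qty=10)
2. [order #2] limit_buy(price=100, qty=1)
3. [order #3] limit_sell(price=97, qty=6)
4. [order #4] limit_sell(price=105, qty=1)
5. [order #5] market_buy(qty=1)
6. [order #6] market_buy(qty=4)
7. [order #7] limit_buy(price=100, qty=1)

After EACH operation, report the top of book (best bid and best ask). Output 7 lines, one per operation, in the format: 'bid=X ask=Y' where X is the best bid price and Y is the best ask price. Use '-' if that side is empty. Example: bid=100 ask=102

Answer: bid=- ask=103
bid=100 ask=103
bid=- ask=97
bid=- ask=97
bid=- ask=97
bid=- ask=103
bid=100 ask=103

Derivation:
After op 1 [order #1] limit_sell(price=103, qty=10): fills=none; bids=[-] asks=[#1:10@103]
After op 2 [order #2] limit_buy(price=100, qty=1): fills=none; bids=[#2:1@100] asks=[#1:10@103]
After op 3 [order #3] limit_sell(price=97, qty=6): fills=#2x#3:1@100; bids=[-] asks=[#3:5@97 #1:10@103]
After op 4 [order #4] limit_sell(price=105, qty=1): fills=none; bids=[-] asks=[#3:5@97 #1:10@103 #4:1@105]
After op 5 [order #5] market_buy(qty=1): fills=#5x#3:1@97; bids=[-] asks=[#3:4@97 #1:10@103 #4:1@105]
After op 6 [order #6] market_buy(qty=4): fills=#6x#3:4@97; bids=[-] asks=[#1:10@103 #4:1@105]
After op 7 [order #7] limit_buy(price=100, qty=1): fills=none; bids=[#7:1@100] asks=[#1:10@103 #4:1@105]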